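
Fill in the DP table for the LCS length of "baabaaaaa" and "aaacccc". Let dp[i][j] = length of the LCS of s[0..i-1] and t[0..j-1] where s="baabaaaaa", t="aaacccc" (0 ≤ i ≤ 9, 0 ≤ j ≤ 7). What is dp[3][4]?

2

   ''  a  a  a  c  c  c  c
''  0  0  0  0  0  0  0  0
 b  0  0  0  0  0  0  0  0
 a  0  1  1  1  1  1  1  1
 a  0  1  2  2  2  2  2  2
 b  0  1  2  2  2  2  2  2
 a  0  1  2  3  3  3  3  3
 a  0  1  2  3  3  3  3  3
 a  0  1  2  3  3  3  3  3
 a  0  1  2  3  3  3  3  3
 a  0  1  2  3  3  3  3  3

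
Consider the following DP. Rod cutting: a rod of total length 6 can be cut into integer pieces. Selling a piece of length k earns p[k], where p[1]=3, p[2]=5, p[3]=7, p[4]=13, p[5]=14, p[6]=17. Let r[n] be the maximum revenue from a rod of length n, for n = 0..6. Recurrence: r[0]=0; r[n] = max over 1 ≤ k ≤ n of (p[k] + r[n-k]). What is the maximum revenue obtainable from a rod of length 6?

   n    0    1    2    3    4    5    6
r[n]    0    3    6    9   13   16   19

19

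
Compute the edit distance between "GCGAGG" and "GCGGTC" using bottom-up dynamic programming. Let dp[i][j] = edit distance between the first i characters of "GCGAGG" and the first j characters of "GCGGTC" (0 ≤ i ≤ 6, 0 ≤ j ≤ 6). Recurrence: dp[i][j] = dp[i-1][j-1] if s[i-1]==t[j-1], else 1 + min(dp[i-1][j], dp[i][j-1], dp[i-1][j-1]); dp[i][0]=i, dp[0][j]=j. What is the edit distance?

   ''  G  C  G  G  T  C
''  0  1  2  3  4  5  6
 G  1  0  1  2  3  4  5
 C  2  1  0  1  2  3  4
 G  3  2  1  0  1  2  3
 A  4  3  2  1  1  2  3
 G  5  4  3  2  1  2  3
 G  6  5  4  3  2  2  3

3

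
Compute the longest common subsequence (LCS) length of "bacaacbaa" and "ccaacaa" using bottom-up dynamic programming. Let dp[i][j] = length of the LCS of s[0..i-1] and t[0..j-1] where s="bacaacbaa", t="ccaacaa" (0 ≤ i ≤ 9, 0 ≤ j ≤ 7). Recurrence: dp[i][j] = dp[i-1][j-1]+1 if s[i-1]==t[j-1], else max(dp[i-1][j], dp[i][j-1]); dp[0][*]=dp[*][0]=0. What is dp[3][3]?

   ''  c  c  a  a  c  a  a
''  0  0  0  0  0  0  0  0
 b  0  0  0  0  0  0  0  0
 a  0  0  0  1  1  1  1  1
 c  0  1  1  1  1  2  2  2
 a  0  1  1  2  2  2  3  3
 a  0  1  1  2  3  3  3  4
 c  0  1  2  2  3  4  4  4
 b  0  1  2  2  3  4  4  4
 a  0  1  2  3  3  4  5  5
 a  0  1  2  3  4  4  5  6

1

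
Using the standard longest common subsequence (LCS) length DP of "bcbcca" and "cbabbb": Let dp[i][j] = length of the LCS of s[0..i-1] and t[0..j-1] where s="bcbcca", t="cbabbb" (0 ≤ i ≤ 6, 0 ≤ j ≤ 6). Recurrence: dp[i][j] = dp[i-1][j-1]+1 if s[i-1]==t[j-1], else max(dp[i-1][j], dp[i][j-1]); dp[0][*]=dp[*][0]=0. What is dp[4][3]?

2

   ''  c  b  a  b  b  b
''  0  0  0  0  0  0  0
 b  0  0  1  1  1  1  1
 c  0  1  1  1  1  1  1
 b  0  1  2  2  2  2  2
 c  0  1  2  2  2  2  2
 c  0  1  2  2  2  2  2
 a  0  1  2  3  3  3  3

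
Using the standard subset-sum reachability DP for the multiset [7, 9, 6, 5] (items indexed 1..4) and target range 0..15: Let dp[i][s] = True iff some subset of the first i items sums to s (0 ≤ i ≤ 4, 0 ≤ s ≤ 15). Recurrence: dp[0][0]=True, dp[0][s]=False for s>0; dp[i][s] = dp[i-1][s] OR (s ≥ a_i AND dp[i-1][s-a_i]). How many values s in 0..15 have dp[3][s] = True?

6

i\s   0   1   2   3   4   5   6   7   8   9  10  11  12  13  14  15
  0   T   F   F   F   F   F   F   F   F   F   F   F   F   F   F   F
  1   T   F   F   F   F   F   F   T   F   F   F   F   F   F   F   F
  2   T   F   F   F   F   F   F   T   F   T   F   F   F   F   F   F
  3   T   F   F   F   F   F   T   T   F   T   F   F   F   T   F   T
  4   T   F   F   F   F   T   T   T   F   T   F   T   T   T   T   T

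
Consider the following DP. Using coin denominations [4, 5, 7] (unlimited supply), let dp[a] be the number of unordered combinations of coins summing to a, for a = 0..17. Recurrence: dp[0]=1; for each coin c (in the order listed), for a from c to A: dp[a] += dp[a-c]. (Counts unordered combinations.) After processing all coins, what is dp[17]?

after  coin     0     1     2     3     4     5     6     7     8     9    10    11    12    13    14    15    16    17
          4     1     0     0     0     1     0     0     0     1     0     0     0     1     0     0     0     1     0
          5     1     0     0     0     1     1     0     0     1     1     1     0     1     1     1     1     1     1
          7     1     0     0     0     1     1     0     1     1     1     1     1     2     1     2     2     2     2

2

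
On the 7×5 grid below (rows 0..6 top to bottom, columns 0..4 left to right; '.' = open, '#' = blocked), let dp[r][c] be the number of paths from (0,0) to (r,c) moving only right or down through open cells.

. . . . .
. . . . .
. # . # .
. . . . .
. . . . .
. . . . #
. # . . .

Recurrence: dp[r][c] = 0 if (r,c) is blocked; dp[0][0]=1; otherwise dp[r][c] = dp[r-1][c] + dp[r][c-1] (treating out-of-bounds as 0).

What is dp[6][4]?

28

r\c   0   1   2   3   4
  0   1   1   1   1   1
  1   1   2   3   4   5
  2   1   0   3   0   5
  3   1   1   4   4   9
  4   1   2   6  10  19
  5   1   3   9  19   0
  6   1   0   9  28  28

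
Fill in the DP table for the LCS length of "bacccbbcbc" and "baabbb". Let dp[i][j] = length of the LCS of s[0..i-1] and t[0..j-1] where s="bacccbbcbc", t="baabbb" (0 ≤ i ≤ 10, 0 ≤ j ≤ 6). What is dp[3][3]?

   ''  b  a  a  b  b  b
''  0  0  0  0  0  0  0
 b  0  1  1  1  1  1  1
 a  0  1  2  2  2  2  2
 c  0  1  2  2  2  2  2
 c  0  1  2  2  2  2  2
 c  0  1  2  2  2  2  2
 b  0  1  2  2  3  3  3
 b  0  1  2  2  3  4  4
 c  0  1  2  2  3  4  4
 b  0  1  2  2  3  4  5
 c  0  1  2  2  3  4  5

2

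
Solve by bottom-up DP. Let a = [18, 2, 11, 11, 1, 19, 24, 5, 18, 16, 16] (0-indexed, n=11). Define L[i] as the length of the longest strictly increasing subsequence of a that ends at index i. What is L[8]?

3

   i    0    1    2    3    4    5    6    7    8    9   10
a[i]   18    2   11   11    1   19   24    5   18   16   16
L[i]    1    1    2    2    1    3    4    2    3    3    3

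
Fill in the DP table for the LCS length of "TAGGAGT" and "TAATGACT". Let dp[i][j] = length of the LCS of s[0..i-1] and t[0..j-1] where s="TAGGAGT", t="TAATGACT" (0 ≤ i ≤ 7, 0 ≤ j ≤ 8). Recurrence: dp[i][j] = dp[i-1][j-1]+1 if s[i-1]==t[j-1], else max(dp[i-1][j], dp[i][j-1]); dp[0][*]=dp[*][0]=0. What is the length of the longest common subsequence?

5

   ''  T  A  A  T  G  A  C  T
''  0  0  0  0  0  0  0  0  0
 T  0  1  1  1  1  1  1  1  1
 A  0  1  2  2  2  2  2  2  2
 G  0  1  2  2  2  3  3  3  3
 G  0  1  2  2  2  3  3  3  3
 A  0  1  2  3  3  3  4  4  4
 G  0  1  2  3  3  4  4  4  4
 T  0  1  2  3  4  4  4  4  5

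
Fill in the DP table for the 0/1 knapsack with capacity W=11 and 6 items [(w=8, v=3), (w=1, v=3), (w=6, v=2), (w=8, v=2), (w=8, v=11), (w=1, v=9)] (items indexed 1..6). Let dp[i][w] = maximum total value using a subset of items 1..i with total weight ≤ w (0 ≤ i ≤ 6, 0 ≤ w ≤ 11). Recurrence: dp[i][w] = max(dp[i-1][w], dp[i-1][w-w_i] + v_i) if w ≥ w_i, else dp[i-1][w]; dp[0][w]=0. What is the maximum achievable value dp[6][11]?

23

i\w   0   1   2   3   4   5   6   7   8   9  10  11
  0   0   0   0   0   0   0   0   0   0   0   0   0
  1   0   0   0   0   0   0   0   0   3   3   3   3
  2   0   3   3   3   3   3   3   3   3   6   6   6
  3   0   3   3   3   3   3   3   5   5   6   6   6
  4   0   3   3   3   3   3   3   5   5   6   6   6
  5   0   3   3   3   3   3   3   5  11  14  14  14
  6   0   9  12  12  12  12  12  12  14  20  23  23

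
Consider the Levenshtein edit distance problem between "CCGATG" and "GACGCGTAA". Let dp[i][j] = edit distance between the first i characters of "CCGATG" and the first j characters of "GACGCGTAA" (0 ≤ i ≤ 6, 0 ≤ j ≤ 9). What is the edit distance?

   ''  G  A  C  G  C  G  T  A  A
''  0  1  2  3  4  5  6  7  8  9
 C  1  1  2  2  3  4  5  6  7  8
 C  2  2  2  2  3  3  4  5  6  7
 G  3  2  3  3  2  3  3  4  5  6
 A  4  3  2  3  3  3  4  4  4  5
 T  5  4  3  3  4  4  4  4  5  5
 G  6  5  4  4  3  4  4  5  5  6

6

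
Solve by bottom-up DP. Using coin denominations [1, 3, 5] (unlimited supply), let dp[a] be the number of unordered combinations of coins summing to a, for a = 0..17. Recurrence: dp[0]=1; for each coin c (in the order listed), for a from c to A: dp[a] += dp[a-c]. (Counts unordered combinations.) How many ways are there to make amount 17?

after  coin     0     1     2     3     4     5     6     7     8     9    10    11    12    13    14    15    16    17
          1     1     1     1     1     1     1     1     1     1     1     1     1     1     1     1     1     1     1
          3     1     1     1     2     2     2     3     3     3     4     4     4     5     5     5     6     6     6
          5     1     1     1     2     2     3     4     4     5     6     7     8     9    10    11    13    14    15

15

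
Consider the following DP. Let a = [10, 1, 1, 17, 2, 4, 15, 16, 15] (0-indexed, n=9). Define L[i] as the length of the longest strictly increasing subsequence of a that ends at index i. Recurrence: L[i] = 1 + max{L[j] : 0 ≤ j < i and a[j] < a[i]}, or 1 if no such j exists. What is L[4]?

   i    0    1    2    3    4    5    6    7    8
a[i]   10    1    1   17    2    4   15   16   15
L[i]    1    1    1    2    2    3    4    5    4

2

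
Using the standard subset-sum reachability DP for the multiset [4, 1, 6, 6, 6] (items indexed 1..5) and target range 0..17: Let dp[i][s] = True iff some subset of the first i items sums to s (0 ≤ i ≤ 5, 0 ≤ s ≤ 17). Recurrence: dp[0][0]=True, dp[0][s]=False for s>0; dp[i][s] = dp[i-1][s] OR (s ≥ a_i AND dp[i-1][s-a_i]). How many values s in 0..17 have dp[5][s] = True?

12

i\s   0   1   2   3   4   5   6   7   8   9  10  11  12  13  14  15  16  17
  0   T   F   F   F   F   F   F   F   F   F   F   F   F   F   F   F   F   F
  1   T   F   F   F   T   F   F   F   F   F   F   F   F   F   F   F   F   F
  2   T   T   F   F   T   T   F   F   F   F   F   F   F   F   F   F   F   F
  3   T   T   F   F   T   T   T   T   F   F   T   T   F   F   F   F   F   F
  4   T   T   F   F   T   T   T   T   F   F   T   T   T   T   F   F   T   T
  5   T   T   F   F   T   T   T   T   F   F   T   T   T   T   F   F   T   T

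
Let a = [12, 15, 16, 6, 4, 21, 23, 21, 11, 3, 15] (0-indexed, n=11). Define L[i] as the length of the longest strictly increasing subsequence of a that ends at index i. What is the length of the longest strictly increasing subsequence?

5

   i    0    1    2    3    4    5    6    7    8    9   10
a[i]   12   15   16    6    4   21   23   21   11    3   15
L[i]    1    2    3    1    1    4    5    4    2    1    3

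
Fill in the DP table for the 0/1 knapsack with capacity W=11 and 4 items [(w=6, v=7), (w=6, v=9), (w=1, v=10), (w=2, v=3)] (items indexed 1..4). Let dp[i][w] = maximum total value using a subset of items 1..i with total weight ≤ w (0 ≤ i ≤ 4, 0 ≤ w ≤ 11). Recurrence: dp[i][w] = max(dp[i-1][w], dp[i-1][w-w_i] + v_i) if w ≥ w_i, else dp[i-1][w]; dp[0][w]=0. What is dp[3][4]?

i\w   0   1   2   3   4   5   6   7   8   9  10  11
  0   0   0   0   0   0   0   0   0   0   0   0   0
  1   0   0   0   0   0   0   7   7   7   7   7   7
  2   0   0   0   0   0   0   9   9   9   9   9   9
  3   0  10  10  10  10  10  10  19  19  19  19  19
  4   0  10  10  13  13  13  13  19  19  22  22  22

10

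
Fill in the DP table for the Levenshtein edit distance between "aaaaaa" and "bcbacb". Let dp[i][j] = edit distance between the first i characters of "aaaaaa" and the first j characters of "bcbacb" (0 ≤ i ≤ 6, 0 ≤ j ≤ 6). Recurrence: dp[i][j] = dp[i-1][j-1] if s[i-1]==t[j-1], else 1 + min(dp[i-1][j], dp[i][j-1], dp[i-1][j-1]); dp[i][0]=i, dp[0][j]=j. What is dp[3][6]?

5

   ''  b  c  b  a  c  b
''  0  1  2  3  4  5  6
 a  1  1  2  3  3  4  5
 a  2  2  2  3  3  4  5
 a  3  3  3  3  3  4  5
 a  4  4  4  4  3  4  5
 a  5  5  5  5  4  4  5
 a  6  6  6  6  5  5  5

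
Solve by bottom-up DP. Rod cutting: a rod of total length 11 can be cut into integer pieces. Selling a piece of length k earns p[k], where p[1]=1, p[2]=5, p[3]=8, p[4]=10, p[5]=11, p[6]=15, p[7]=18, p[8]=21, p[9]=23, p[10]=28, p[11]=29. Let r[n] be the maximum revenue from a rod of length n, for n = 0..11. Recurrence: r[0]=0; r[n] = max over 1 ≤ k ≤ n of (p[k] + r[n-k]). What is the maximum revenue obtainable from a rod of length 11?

29

   n    0    1    2    3    4    5    6    7    8    9   10   11
r[n]    0    1    5    8   10   13   16   18   21   24   28   29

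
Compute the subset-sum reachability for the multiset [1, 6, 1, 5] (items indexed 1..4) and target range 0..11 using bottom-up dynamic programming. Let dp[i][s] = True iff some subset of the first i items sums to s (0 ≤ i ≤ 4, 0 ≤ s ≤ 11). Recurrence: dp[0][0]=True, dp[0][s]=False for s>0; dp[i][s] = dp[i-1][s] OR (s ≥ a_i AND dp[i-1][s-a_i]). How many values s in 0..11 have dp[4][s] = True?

8

i\s   0   1   2   3   4   5   6   7   8   9  10  11
  0   T   F   F   F   F   F   F   F   F   F   F   F
  1   T   T   F   F   F   F   F   F   F   F   F   F
  2   T   T   F   F   F   F   T   T   F   F   F   F
  3   T   T   T   F   F   F   T   T   T   F   F   F
  4   T   T   T   F   F   T   T   T   T   F   F   T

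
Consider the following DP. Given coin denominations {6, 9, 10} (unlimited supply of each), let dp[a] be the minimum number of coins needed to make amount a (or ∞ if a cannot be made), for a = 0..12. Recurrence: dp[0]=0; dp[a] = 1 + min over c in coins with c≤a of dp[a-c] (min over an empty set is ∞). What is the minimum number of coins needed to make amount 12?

 a  0  1  2  3  4  5  6  7  8  9 10 11 12
dp  0  -  -  -  -  -  1  -  -  1  1  -  2
(- denotes ∞ / unreachable)

2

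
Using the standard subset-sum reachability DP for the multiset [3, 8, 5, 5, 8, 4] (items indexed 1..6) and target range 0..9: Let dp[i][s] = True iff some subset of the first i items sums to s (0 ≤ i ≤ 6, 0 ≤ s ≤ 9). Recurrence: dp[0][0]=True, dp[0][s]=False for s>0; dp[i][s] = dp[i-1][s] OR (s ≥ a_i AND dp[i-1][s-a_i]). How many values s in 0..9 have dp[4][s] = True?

4

i\s   0   1   2   3   4   5   6   7   8   9
  0   T   F   F   F   F   F   F   F   F   F
  1   T   F   F   T   F   F   F   F   F   F
  2   T   F   F   T   F   F   F   F   T   F
  3   T   F   F   T   F   T   F   F   T   F
  4   T   F   F   T   F   T   F   F   T   F
  5   T   F   F   T   F   T   F   F   T   F
  6   T   F   F   T   T   T   F   T   T   T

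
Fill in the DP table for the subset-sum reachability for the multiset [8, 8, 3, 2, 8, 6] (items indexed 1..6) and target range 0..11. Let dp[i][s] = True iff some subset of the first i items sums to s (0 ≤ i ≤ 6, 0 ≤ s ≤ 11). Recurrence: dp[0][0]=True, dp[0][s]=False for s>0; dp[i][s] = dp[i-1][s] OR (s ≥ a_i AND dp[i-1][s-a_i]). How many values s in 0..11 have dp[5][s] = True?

7

i\s   0   1   2   3   4   5   6   7   8   9  10  11
  0   T   F   F   F   F   F   F   F   F   F   F   F
  1   T   F   F   F   F   F   F   F   T   F   F   F
  2   T   F   F   F   F   F   F   F   T   F   F   F
  3   T   F   F   T   F   F   F   F   T   F   F   T
  4   T   F   T   T   F   T   F   F   T   F   T   T
  5   T   F   T   T   F   T   F   F   T   F   T   T
  6   T   F   T   T   F   T   T   F   T   T   T   T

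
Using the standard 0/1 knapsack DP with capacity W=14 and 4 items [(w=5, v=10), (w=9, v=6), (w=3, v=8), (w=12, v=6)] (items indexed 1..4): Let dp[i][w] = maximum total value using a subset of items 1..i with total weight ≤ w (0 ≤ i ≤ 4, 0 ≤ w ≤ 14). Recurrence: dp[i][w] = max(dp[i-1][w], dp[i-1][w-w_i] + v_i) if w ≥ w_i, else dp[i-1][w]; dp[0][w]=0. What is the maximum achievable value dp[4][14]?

i\w   0   1   2   3   4   5   6   7   8   9  10  11  12  13  14
  0   0   0   0   0   0   0   0   0   0   0   0   0   0   0   0
  1   0   0   0   0   0  10  10  10  10  10  10  10  10  10  10
  2   0   0   0   0   0  10  10  10  10  10  10  10  10  10  16
  3   0   0   0   8   8  10  10  10  18  18  18  18  18  18  18
  4   0   0   0   8   8  10  10  10  18  18  18  18  18  18  18

18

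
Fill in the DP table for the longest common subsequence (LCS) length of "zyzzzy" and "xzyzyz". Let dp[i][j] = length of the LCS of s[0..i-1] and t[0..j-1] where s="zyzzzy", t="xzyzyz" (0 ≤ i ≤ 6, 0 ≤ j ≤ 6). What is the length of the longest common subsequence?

   ''  x  z  y  z  y  z
''  0  0  0  0  0  0  0
 z  0  0  1  1  1  1  1
 y  0  0  1  2  2  2  2
 z  0  0  1  2  3  3  3
 z  0  0  1  2  3  3  4
 z  0  0  1  2  3  3  4
 y  0  0  1  2  3  4  4

4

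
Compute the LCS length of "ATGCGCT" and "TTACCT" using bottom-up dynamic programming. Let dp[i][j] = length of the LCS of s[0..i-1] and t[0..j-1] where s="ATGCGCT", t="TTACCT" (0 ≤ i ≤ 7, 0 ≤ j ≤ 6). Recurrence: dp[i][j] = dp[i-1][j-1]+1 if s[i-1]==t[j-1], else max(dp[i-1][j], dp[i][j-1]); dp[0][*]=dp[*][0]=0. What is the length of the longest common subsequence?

   ''  T  T  A  C  C  T
''  0  0  0  0  0  0  0
 A  0  0  0  1  1  1  1
 T  0  1  1  1  1  1  2
 G  0  1  1  1  1  1  2
 C  0  1  1  1  2  2  2
 G  0  1  1  1  2  2  2
 C  0  1  1  1  2  3  3
 T  0  1  2  2  2  3  4

4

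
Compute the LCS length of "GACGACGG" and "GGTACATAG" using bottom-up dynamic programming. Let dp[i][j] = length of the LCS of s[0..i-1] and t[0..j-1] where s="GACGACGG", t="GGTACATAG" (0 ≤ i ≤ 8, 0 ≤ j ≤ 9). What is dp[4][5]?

3

   ''  G  G  T  A  C  A  T  A  G
''  0  0  0  0  0  0  0  0  0  0
 G  0  1  1  1  1  1  1  1  1  1
 A  0  1  1  1  2  2  2  2  2  2
 C  0  1  1  1  2  3  3  3  3  3
 G  0  1  2  2  2  3  3  3  3  4
 A  0  1  2  2  3  3  4  4  4  4
 C  0  1  2  2  3  4  4  4  4  4
 G  0  1  2  2  3  4  4  4  4  5
 G  0  1  2  2  3  4  4  4  4  5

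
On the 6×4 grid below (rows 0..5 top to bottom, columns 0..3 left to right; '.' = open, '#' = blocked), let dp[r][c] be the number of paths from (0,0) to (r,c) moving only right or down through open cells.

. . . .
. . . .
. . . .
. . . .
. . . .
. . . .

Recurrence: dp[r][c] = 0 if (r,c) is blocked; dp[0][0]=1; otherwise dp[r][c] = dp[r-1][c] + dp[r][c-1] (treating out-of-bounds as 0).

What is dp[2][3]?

r\c   0   1   2   3
  0   1   1   1   1
  1   1   2   3   4
  2   1   3   6  10
  3   1   4  10  20
  4   1   5  15  35
  5   1   6  21  56

10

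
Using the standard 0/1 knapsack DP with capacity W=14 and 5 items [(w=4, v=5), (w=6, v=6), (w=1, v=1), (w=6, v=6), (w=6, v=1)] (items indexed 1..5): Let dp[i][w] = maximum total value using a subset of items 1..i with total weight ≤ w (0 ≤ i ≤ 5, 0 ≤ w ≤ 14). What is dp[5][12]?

i\w   0   1   2   3   4   5   6   7   8   9  10  11  12  13  14
  0   0   0   0   0   0   0   0   0   0   0   0   0   0   0   0
  1   0   0   0   0   5   5   5   5   5   5   5   5   5   5   5
  2   0   0   0   0   5   5   6   6   6   6  11  11  11  11  11
  3   0   1   1   1   5   6   6   7   7   7  11  12  12  12  12
  4   0   1   1   1   5   6   6   7   7   7  11  12  12  13  13
  5   0   1   1   1   5   6   6   7   7   7  11  12  12  13  13

12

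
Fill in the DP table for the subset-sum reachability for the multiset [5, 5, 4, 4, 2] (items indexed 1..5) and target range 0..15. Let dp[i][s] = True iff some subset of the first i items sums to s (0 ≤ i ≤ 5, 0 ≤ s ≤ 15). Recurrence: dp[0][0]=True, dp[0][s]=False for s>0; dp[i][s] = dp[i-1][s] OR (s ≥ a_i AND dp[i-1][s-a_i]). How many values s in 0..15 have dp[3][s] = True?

6

i\s   0   1   2   3   4   5   6   7   8   9  10  11  12  13  14  15
  0   T   F   F   F   F   F   F   F   F   F   F   F   F   F   F   F
  1   T   F   F   F   F   T   F   F   F   F   F   F   F   F   F   F
  2   T   F   F   F   F   T   F   F   F   F   T   F   F   F   F   F
  3   T   F   F   F   T   T   F   F   F   T   T   F   F   F   T   F
  4   T   F   F   F   T   T   F   F   T   T   T   F   F   T   T   F
  5   T   F   T   F   T   T   T   T   T   T   T   T   T   T   T   T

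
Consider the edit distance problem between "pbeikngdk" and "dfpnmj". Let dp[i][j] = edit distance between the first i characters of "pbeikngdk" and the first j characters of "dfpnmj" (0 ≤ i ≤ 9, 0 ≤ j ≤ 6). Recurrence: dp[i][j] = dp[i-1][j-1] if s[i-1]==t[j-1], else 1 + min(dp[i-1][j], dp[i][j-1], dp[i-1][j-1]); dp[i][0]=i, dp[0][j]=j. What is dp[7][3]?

   ''  d  f  p  n  m  j
''  0  1  2  3  4  5  6
 p  1  1  2  2  3  4  5
 b  2  2  2  3  3  4  5
 e  3  3  3  3  4  4  5
 i  4  4  4  4  4  5  5
 k  5  5  5  5  5  5  6
 n  6  6  6  6  5  6  6
 g  7  7  7  7  6  6  7
 d  8  7  8  8  7  7  7
 k  9  8  8  9  8  8  8

7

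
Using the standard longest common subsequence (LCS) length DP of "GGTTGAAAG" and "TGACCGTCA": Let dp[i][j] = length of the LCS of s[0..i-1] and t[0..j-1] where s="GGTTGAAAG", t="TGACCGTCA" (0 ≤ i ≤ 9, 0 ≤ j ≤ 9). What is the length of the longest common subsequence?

   ''  T  G  A  C  C  G  T  C  A
''  0  0  0  0  0  0  0  0  0  0
 G  0  0  1  1  1  1  1  1  1  1
 G  0  0  1  1  1  1  2  2  2  2
 T  0  1  1  1  1  1  2  3  3  3
 T  0  1  1  1  1  1  2  3  3  3
 G  0  1  2  2  2  2  2  3  3  3
 A  0  1  2  3  3  3  3  3  3  4
 A  0  1  2  3  3  3  3  3  3  4
 A  0  1  2  3  3  3  3  3  3  4
 G  0  1  2  3  3  3  4  4  4  4

4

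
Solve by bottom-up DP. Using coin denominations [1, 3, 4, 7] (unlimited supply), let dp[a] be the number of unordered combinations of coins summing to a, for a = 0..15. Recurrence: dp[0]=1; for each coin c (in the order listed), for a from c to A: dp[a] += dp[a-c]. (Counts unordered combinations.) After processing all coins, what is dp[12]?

after  coin     0     1     2     3     4     5     6     7     8     9    10    11    12    13    14    15
          1     1     1     1     1     1     1     1     1     1     1     1     1     1     1     1     1
          3     1     1     1     2     2     2     3     3     3     4     4     4     5     5     5     6
          4     1     1     1     2     3     3     4     5     6     7     8     9    11    12    13    15
          7     1     1     1     2     3     3     4     6     7     8    10    12    14    16    19    22

14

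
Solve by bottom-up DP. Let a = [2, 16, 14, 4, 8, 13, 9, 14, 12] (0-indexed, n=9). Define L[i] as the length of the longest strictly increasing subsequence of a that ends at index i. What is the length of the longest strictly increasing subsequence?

5

   i    0    1    2    3    4    5    6    7    8
a[i]    2   16   14    4    8   13    9   14   12
L[i]    1    2    2    2    3    4    4    5    5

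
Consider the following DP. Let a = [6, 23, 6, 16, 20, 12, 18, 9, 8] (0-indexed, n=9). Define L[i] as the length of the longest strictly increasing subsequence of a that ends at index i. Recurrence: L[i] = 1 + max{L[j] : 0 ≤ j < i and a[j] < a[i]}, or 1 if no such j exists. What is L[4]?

3

   i    0    1    2    3    4    5    6    7    8
a[i]    6   23    6   16   20   12   18    9    8
L[i]    1    2    1    2    3    2    3    2    2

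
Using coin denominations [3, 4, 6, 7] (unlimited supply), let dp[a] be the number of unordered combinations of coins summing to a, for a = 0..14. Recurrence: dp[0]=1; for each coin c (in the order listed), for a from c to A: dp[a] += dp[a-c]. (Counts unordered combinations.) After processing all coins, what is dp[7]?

after  coin     0     1     2     3     4     5     6     7     8     9    10    11    12    13    14
          3     1     0     0     1     0     0     1     0     0     1     0     0     1     0     0
          4     1     0     0     1     1     0     1     1     1     1     1     1     2     1     1
          6     1     0     0     1     1     0     2     1     1     2     2     1     4     2     2
          7     1     0     0     1     1     0     2     2     1     2     3     2     4     4     4

2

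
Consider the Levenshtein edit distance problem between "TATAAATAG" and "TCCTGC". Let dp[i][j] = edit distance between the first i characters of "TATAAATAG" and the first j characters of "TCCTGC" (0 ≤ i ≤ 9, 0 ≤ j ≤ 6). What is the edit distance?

   ''  T  C  C  T  G  C
''  0  1  2  3  4  5  6
 T  1  0  1  2  3  4  5
 A  2  1  1  2  3  4  5
 T  3  2  2  2  2  3  4
 A  4  3  3  3  3  3  4
 A  5  4  4  4  4  4  4
 A  6  5  5  5  5  5  5
 T  7  6  6  6  5  6  6
 A  8  7  7  7  6  6  7
 G  9  8  8  8  7  6  7

7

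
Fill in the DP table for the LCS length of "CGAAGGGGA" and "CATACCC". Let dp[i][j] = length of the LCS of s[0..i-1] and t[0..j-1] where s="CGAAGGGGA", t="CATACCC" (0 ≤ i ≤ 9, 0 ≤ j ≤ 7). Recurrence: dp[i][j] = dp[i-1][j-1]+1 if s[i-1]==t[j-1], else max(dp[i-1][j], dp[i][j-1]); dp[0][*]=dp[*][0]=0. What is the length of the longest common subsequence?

3

   ''  C  A  T  A  C  C  C
''  0  0  0  0  0  0  0  0
 C  0  1  1  1  1  1  1  1
 G  0  1  1  1  1  1  1  1
 A  0  1  2  2  2  2  2  2
 A  0  1  2  2  3  3  3  3
 G  0  1  2  2  3  3  3  3
 G  0  1  2  2  3  3  3  3
 G  0  1  2  2  3  3  3  3
 G  0  1  2  2  3  3  3  3
 A  0  1  2  2  3  3  3  3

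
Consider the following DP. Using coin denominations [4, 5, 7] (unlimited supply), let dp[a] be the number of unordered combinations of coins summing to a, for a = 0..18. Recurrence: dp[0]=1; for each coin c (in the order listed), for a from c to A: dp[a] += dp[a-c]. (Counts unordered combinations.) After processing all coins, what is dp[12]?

after  coin     0     1     2     3     4     5     6     7     8     9    10    11    12    13    14    15    16    17    18
          4     1     0     0     0     1     0     0     0     1     0     0     0     1     0     0     0     1     0     0
          5     1     0     0     0     1     1     0     0     1     1     1     0     1     1     1     1     1     1     1
          7     1     0     0     0     1     1     0     1     1     1     1     1     2     1     2     2     2     2     2

2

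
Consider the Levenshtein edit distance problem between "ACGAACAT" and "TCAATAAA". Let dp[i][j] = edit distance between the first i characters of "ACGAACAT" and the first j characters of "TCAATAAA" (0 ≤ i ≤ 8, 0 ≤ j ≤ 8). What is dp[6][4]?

   ''  T  C  A  A  T  A  A  A
''  0  1  2  3  4  5  6  7  8
 A  1  1  2  2  3  4  5  6  7
 C  2  2  1  2  3  4  5  6  7
 G  3  3  2  2  3  4  5  6  7
 A  4  4  3  2  2  3  4  5  6
 A  5  5  4  3  2  3  3  4  5
 C  6  6  5  4  3  3  4  4  5
 A  7  7  6  5  4  4  3  4  4
 T  8  7  7  6  5  4  4  4  5

3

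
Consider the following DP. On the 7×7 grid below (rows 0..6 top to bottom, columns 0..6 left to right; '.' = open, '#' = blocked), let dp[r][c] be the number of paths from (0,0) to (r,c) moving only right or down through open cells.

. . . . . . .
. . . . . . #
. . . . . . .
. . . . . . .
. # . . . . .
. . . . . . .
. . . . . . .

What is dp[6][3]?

54

r\c   0   1   2   3   4   5   6
  0   1   1   1   1   1   1   1
  1   1   2   3   4   5   6   0
  2   1   3   6  10  15  21  21
  3   1   4  10  20  35  56  77
  4   1   0  10  30  65 121 198
  5   1   1  11  41 106 227 425
  6   1   2  13  54 160 387 812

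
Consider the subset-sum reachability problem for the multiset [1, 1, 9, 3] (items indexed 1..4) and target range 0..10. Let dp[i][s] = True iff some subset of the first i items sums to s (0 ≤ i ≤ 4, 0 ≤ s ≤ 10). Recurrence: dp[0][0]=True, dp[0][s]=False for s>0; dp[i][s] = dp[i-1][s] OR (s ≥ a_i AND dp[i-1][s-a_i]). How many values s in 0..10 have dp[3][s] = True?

5

i\s   0   1   2   3   4   5   6   7   8   9  10
  0   T   F   F   F   F   F   F   F   F   F   F
  1   T   T   F   F   F   F   F   F   F   F   F
  2   T   T   T   F   F   F   F   F   F   F   F
  3   T   T   T   F   F   F   F   F   F   T   T
  4   T   T   T   T   T   T   F   F   F   T   T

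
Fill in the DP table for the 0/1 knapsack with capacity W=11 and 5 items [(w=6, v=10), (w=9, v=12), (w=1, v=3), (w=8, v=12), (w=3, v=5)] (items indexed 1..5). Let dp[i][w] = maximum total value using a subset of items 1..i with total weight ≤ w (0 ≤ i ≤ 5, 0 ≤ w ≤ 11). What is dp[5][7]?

13

i\w   0   1   2   3   4   5   6   7   8   9  10  11
  0   0   0   0   0   0   0   0   0   0   0   0   0
  1   0   0   0   0   0   0  10  10  10  10  10  10
  2   0   0   0   0   0   0  10  10  10  12  12  12
  3   0   3   3   3   3   3  10  13  13  13  15  15
  4   0   3   3   3   3   3  10  13  13  15  15  15
  5   0   3   3   5   8   8  10  13  13  15  18  18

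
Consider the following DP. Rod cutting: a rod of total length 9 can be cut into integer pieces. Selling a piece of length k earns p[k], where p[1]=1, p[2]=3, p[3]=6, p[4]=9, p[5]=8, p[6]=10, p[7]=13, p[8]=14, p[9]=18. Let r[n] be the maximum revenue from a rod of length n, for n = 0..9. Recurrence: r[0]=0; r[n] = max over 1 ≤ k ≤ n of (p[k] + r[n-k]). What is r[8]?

   n    0    1    2    3    4    5    6    7    8    9
r[n]    0    1    3    6    9   10   12   15   18   19

18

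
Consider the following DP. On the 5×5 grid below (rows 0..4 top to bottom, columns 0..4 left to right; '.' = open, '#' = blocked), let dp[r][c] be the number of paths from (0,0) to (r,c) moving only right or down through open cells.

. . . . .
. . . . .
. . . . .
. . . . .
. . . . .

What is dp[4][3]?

r\c   0   1   2   3   4
  0   1   1   1   1   1
  1   1   2   3   4   5
  2   1   3   6  10  15
  3   1   4  10  20  35
  4   1   5  15  35  70

35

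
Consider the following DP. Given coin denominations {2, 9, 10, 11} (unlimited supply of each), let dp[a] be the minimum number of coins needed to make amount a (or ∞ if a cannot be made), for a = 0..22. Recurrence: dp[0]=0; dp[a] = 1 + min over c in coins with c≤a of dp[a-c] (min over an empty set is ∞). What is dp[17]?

 a  0  1  2  3  4  5  6  7  8  9 10 11 12 13 14 15 16 17 18 19 20 21 22
dp  0  -  1  -  2  -  3  -  4  1  1  1  2  2  3  3  4  4  2  2  2  2  2
(- denotes ∞ / unreachable)

4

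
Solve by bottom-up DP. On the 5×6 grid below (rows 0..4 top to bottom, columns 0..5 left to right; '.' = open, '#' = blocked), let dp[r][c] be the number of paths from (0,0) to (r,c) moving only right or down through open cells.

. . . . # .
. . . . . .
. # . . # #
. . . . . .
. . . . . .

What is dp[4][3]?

17

r\c   0   1   2   3   4   5
  0   1   1   1   1   0   0
  1   1   2   3   4   4   4
  2   1   0   3   7   0   0
  3   1   1   4  11  11  11
  4   1   2   6  17  28  39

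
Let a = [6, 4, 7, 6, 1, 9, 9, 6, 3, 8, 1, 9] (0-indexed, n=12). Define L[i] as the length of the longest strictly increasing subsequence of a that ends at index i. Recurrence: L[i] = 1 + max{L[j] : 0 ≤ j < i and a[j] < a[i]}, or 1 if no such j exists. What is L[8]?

2

   i    0    1    2    3    4    5    6    7    8    9   10   11
a[i]    6    4    7    6    1    9    9    6    3    8    1    9
L[i]    1    1    2    2    1    3    3    2    2    3    1    4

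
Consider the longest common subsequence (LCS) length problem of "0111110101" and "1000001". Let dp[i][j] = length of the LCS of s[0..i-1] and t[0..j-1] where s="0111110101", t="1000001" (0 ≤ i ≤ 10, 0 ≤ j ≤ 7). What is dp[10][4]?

3

   ''  1  0  0  0  0  0  1
''  0  0  0  0  0  0  0  0
 0  0  0  1  1  1  1  1  1
 1  0  1  1  1  1  1  1  2
 1  0  1  1  1  1  1  1  2
 1  0  1  1  1  1  1  1  2
 1  0  1  1  1  1  1  1  2
 1  0  1  1  1  1  1  1  2
 0  0  1  2  2  2  2  2  2
 1  0  1  2  2  2  2  2  3
 0  0  1  2  3  3  3  3  3
 1  0  1  2  3  3  3  3  4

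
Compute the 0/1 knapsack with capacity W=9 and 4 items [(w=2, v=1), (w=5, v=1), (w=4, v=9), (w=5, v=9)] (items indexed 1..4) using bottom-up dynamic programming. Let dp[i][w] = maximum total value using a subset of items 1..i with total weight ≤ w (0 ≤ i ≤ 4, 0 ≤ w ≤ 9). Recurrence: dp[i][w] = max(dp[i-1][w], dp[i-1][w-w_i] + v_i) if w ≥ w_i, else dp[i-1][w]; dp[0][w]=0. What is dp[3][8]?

10

i\w   0   1   2   3   4   5   6   7   8   9
  0   0   0   0   0   0   0   0   0   0   0
  1   0   0   1   1   1   1   1   1   1   1
  2   0   0   1   1   1   1   1   2   2   2
  3   0   0   1   1   9   9  10  10  10  10
  4   0   0   1   1   9   9  10  10  10  18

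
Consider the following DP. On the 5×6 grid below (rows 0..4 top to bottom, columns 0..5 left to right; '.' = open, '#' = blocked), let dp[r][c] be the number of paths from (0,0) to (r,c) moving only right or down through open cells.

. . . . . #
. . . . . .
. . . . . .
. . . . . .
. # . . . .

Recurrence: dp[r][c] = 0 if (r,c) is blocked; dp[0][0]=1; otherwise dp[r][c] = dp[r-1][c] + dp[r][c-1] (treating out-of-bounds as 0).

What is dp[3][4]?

35

r\c   0   1   2   3   4   5
  0   1   1   1   1   1   0
  1   1   2   3   4   5   5
  2   1   3   6  10  15  20
  3   1   4  10  20  35  55
  4   1   0  10  30  65 120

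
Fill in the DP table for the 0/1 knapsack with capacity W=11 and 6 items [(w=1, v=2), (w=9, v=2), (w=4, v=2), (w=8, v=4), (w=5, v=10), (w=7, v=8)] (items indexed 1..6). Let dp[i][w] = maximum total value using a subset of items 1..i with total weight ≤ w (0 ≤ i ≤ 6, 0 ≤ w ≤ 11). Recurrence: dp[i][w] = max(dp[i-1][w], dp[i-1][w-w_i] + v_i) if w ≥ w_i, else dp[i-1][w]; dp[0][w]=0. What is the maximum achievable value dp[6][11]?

14

i\w   0   1   2   3   4   5   6   7   8   9  10  11
  0   0   0   0   0   0   0   0   0   0   0   0   0
  1   0   2   2   2   2   2   2   2   2   2   2   2
  2   0   2   2   2   2   2   2   2   2   2   4   4
  3   0   2   2   2   2   4   4   4   4   4   4   4
  4   0   2   2   2   2   4   4   4   4   6   6   6
  5   0   2   2   2   2  10  12  12  12  12  14  14
  6   0   2   2   2   2  10  12  12  12  12  14  14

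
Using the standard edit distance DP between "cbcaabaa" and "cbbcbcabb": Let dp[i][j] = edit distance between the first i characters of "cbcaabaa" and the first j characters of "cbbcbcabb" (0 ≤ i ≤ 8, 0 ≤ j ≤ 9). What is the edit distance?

   ''  c  b  b  c  b  c  a  b  b
''  0  1  2  3  4  5  6  7  8  9
 c  1  0  1  2  3  4  5  6  7  8
 b  2  1  0  1  2  3  4  5  6  7
 c  3  2  1  1  1  2  3  4  5  6
 a  4  3  2  2  2  2  3  3  4  5
 a  5  4  3  3  3  3  3  3  4  5
 b  6  5  4  3  4  3  4  4  3  4
 a  7  6  5  4  4  4  4  4  4  4
 a  8  7  6  5  5  5  5  4  5  5

5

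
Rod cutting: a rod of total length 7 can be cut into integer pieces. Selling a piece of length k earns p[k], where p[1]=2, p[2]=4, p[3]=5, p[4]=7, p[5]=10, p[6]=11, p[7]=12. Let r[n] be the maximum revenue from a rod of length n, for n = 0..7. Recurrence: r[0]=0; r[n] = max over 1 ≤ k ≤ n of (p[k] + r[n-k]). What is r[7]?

14

   n    0    1    2    3    4    5    6    7
r[n]    0    2    4    6    8   10   12   14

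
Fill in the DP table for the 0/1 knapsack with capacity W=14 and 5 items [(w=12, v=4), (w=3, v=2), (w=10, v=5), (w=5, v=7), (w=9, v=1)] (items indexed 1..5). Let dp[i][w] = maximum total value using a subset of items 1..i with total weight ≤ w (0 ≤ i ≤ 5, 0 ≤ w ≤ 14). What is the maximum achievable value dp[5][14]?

9

i\w   0   1   2   3   4   5   6   7   8   9  10  11  12  13  14
  0   0   0   0   0   0   0   0   0   0   0   0   0   0   0   0
  1   0   0   0   0   0   0   0   0   0   0   0   0   4   4   4
  2   0   0   0   2   2   2   2   2   2   2   2   2   4   4   4
  3   0   0   0   2   2   2   2   2   2   2   5   5   5   7   7
  4   0   0   0   2   2   7   7   7   9   9   9   9   9   9   9
  5   0   0   0   2   2   7   7   7   9   9   9   9   9   9   9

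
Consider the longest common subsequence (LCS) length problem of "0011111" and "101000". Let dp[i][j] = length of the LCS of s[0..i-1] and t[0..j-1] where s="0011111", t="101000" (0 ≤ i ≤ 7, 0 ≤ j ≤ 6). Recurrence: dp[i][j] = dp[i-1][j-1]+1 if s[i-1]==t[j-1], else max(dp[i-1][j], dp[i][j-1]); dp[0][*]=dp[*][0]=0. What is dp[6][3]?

2

   ''  1  0  1  0  0  0
''  0  0  0  0  0  0  0
 0  0  0  1  1  1  1  1
 0  0  0  1  1  2  2  2
 1  0  1  1  2  2  2  2
 1  0  1  1  2  2  2  2
 1  0  1  1  2  2  2  2
 1  0  1  1  2  2  2  2
 1  0  1  1  2  2  2  2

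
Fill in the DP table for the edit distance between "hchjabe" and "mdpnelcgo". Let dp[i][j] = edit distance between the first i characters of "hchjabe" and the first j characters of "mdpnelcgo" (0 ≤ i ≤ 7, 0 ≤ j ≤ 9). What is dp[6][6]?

   ''  m  d  p  n  e  l  c  g  o
''  0  1  2  3  4  5  6  7  8  9
 h  1  1  2  3  4  5  6  7  8  9
 c  2  2  2  3  4  5  6  6  7  8
 h  3  3  3  3  4  5  6  7  7  8
 j  4  4  4  4  4  5  6  7  8  8
 a  5  5  5  5  5  5  6  7  8  9
 b  6  6  6  6  6  6  6  7  8  9
 e  7  7  7  7  7  6  7  7  8  9

6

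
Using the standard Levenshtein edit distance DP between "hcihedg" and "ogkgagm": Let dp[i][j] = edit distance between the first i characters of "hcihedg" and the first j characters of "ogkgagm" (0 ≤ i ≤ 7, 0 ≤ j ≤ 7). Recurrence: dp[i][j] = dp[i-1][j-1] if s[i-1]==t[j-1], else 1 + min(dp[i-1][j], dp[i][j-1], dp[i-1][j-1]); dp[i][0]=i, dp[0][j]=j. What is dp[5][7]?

   ''  o  g  k  g  a  g  m
''  0  1  2  3  4  5  6  7
 h  1  1  2  3  4  5  6  7
 c  2  2  2  3  4  5  6  7
 i  3  3  3  3  4  5  6  7
 h  4  4  4  4  4  5  6  7
 e  5  5  5  5  5  5  6  7
 d  6  6  6  6  6  6  6  7
 g  7  7  6  7  6  7  6  7

7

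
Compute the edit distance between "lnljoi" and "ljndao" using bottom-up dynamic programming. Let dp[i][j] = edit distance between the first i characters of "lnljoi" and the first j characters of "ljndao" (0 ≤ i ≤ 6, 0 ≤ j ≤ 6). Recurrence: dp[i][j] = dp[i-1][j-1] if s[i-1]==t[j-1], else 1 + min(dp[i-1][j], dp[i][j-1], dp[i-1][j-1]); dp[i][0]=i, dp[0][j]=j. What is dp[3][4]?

2

   ''  l  j  n  d  a  o
''  0  1  2  3  4  5  6
 l  1  0  1  2  3  4  5
 n  2  1  1  1  2  3  4
 l  3  2  2  2  2  3  4
 j  4  3  2  3  3  3  4
 o  5  4  3  3  4  4  3
 i  6  5  4  4  4  5  4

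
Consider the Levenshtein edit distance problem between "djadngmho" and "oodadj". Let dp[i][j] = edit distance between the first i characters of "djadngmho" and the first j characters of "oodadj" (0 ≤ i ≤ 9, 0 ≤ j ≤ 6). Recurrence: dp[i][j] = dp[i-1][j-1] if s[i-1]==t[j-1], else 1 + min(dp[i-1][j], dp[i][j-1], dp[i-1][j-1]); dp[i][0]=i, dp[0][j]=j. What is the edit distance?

8

   ''  o  o  d  a  d  j
''  0  1  2  3  4  5  6
 d  1  1  2  2  3  4  5
 j  2  2  2  3  3  4  4
 a  3  3  3  3  3  4  5
 d  4  4  4  3  4  3  4
 n  5  5  5  4  4  4  4
 g  6  6  6  5  5  5  5
 m  7  7  7  6  6  6  6
 h  8  8  8  7  7  7  7
 o  9  8  8  8  8  8  8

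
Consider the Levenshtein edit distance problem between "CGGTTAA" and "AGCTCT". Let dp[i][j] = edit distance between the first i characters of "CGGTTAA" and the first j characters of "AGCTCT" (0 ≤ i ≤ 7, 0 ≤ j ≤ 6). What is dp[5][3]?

4

   ''  A  G  C  T  C  T
''  0  1  2  3  4  5  6
 C  1  1  2  2  3  4  5
 G  2  2  1  2  3  4  5
 G  3  3  2  2  3  4  5
 T  4  4  3  3  2  3  4
 T  5  5  4  4  3  3  3
 A  6  5  5  5  4  4  4
 A  7  6  6  6  5  5  5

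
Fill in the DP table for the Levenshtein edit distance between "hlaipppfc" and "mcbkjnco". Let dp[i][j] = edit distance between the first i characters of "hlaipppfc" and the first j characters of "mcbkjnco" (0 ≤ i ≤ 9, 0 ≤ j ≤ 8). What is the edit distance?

9

   ''  m  c  b  k  j  n  c  o
''  0  1  2  3  4  5  6  7  8
 h  1  1  2  3  4  5  6  7  8
 l  2  2  2  3  4  5  6  7  8
 a  3  3  3  3  4  5  6  7  8
 i  4  4  4  4  4  5  6  7  8
 p  5  5  5  5  5  5  6  7  8
 p  6  6  6  6  6  6  6  7  8
 p  7  7  7  7  7  7  7  7  8
 f  8  8  8  8  8  8  8  8  8
 c  9  9  8  9  9  9  9  8  9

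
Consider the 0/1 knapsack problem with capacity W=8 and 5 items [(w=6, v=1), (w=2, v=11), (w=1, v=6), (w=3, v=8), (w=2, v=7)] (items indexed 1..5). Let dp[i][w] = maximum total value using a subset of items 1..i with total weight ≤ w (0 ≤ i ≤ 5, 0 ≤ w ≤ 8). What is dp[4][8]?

i\w   0   1   2   3   4   5   6   7   8
  0   0   0   0   0   0   0   0   0   0
  1   0   0   0   0   0   0   1   1   1
  2   0   0  11  11  11  11  11  11  12
  3   0   6  11  17  17  17  17  17  17
  4   0   6  11  17  17  19  25  25  25
  5   0   6  11  17  18  24  25  26  32

25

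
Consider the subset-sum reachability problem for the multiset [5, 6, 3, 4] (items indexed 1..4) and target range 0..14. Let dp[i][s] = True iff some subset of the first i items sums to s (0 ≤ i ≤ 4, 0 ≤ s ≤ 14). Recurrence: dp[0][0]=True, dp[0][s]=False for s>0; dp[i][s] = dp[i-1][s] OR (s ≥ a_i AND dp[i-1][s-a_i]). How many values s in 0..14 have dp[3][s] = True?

i\s   0   1   2   3   4   5   6   7   8   9  10  11  12  13  14
  0   T   F   F   F   F   F   F   F   F   F   F   F   F   F   F
  1   T   F   F   F   F   T   F   F   F   F   F   F   F   F   F
  2   T   F   F   F   F   T   T   F   F   F   F   T   F   F   F
  3   T   F   F   T   F   T   T   F   T   T   F   T   F   F   T
  4   T   F   F   T   T   T   T   T   T   T   T   T   T   T   T

8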